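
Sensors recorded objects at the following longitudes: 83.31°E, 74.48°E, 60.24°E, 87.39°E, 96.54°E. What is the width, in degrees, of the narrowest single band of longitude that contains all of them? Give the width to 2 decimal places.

36.30°

Sort the longitudes: +60.24°, +74.48°, +83.31°, +87.39°, +96.54°.
Eastward gaps between consecutive values (wrapping around): 14.24°, 8.83°, 4.08°, 9.15°, 323.70°.
Largest gap = 323.70° ⇒ minimal covering band is its complement: 360° − 323.70° = 36.30°.
Band runs from +60.24° eastward to +96.54°.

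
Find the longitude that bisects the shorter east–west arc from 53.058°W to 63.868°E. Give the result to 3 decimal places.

5.405°E

Signed shortest Δλ from -53.058° to +63.868° is +116.926°.
Midpoint longitude = -53.058° + (+116.926°)/2 = -53.058° + 58.463° = +5.405°.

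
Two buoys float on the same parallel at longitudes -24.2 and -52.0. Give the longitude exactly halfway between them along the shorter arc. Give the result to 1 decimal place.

-38.1°

Signed shortest Δλ from -24.2° to -52.0° is -27.8°.
Midpoint longitude = -24.2° + (-27.8°)/2 = -24.2° − 13.9° = -38.1°.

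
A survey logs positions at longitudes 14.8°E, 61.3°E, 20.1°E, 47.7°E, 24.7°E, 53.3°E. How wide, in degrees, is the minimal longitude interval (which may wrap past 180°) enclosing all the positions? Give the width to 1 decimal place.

Sort the longitudes: +14.8°, +20.1°, +24.7°, +47.7°, +53.3°, +61.3°.
Eastward gaps between consecutive values (wrapping around): 5.3°, 4.6°, 23.0°, 5.6°, 8.0°, 313.5°.
Largest gap = 313.5° ⇒ minimal covering band is its complement: 360° − 313.5° = 46.5°.
Band runs from +14.8° eastward to +61.3°.

46.5°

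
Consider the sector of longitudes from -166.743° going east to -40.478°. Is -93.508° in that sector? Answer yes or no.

Yes

Band width going east from -166.743° to -40.478°: ((-40.478 − -166.743) mod 360) = 126.265°.
Offset of -93.508° east of the west edge: ((-93.508 − -166.743) mod 360) = 73.235°.
73.235° ≤ 126.265° ⇒ inside.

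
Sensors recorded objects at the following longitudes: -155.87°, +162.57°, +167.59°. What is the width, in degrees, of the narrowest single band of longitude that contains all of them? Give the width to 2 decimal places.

Sort the longitudes: -155.87°, +162.57°, +167.59°.
Eastward gaps between consecutive values (wrapping around): 318.44°, 5.02°, 36.54°.
Largest gap = 318.44° ⇒ minimal covering band is its complement: 360° − 318.44° = 41.56°.
Band runs from +162.57° eastward to -155.87°, crossing the antimeridian.

41.56°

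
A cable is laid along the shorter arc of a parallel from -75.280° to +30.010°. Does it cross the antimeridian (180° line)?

Signed shortest Δλ = ((30.010 − -75.280 + 180) mod 360) − 180 = 105.29°.
Going east by 105.29° from -75.280° reaches +30.010° without touching 180°.

No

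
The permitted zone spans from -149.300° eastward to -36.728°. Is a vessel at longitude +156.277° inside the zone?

No

Band width going east from -149.300° to -36.728°: ((-36.728 − -149.300) mod 360) = 112.572°.
Offset of +156.277° east of the west edge: ((156.277 − -149.300) mod 360) = 305.577°.
305.577° > 112.572° ⇒ outside.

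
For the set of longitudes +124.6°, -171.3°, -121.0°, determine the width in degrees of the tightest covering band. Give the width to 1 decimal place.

114.4°

Sort the longitudes: -171.3°, -121.0°, +124.6°.
Eastward gaps between consecutive values (wrapping around): 50.3°, 245.6°, 64.1°.
Largest gap = 245.6° ⇒ minimal covering band is its complement: 360° − 245.6° = 114.4°.
Band runs from +124.6° eastward to -121.0°, crossing the antimeridian.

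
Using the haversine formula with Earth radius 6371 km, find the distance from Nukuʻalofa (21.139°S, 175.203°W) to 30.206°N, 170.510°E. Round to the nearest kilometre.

5910 km

Δλ = 170.510 − -175.203 = 345.713°; wrapped into (−180°, 180°]: -14.287°.
Δφ = 30.206 − -21.139 = 51.345°.
a = sin²(Δφ/2) + cos φ₁ · cos φ₂ · sin²(Δλ/2) = 0.200150.
c = 2·atan2(√a, √(1−a)) = 0.92767 rad → d = 6371·c ≈ 5910.19 km.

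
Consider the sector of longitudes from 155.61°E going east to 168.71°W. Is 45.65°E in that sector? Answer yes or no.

Band width going east from +155.61° to -168.71°: ((-168.71 − 155.61) mod 360) = 35.68°.
Offset of +45.65° east of the west edge: ((45.65 − 155.61) mod 360) = 250.04°.
250.04° > 35.68° ⇒ outside.

No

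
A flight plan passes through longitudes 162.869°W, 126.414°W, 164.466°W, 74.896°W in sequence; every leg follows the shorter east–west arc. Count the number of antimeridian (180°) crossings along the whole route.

0

Leg 1: -162.869° → -126.414°, shortest Δλ = 36.455° (east) — does not cross 180°.
Leg 2: -126.414° → -164.466°, shortest Δλ = -38.052° (west) — does not cross 180°.
Leg 3: -164.466° → -74.896°, shortest Δλ = 89.57° (east) — does not cross 180°.
Total crossings: 0.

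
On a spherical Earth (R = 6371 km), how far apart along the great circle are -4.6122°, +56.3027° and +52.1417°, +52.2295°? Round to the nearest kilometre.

Δλ = 52.2295 − 56.3027 = -4.0732°.
Δφ = 52.1417 − -4.6122 = 56.7539°.
a = sin²(Δφ/2) + cos φ₁ · cos φ₂ · sin²(Δλ/2) = 0.226654.
c = 2·atan2(√a, √(1−a)) = 0.99239 rad → d = 6371·c ≈ 6322.51 km.

6323 km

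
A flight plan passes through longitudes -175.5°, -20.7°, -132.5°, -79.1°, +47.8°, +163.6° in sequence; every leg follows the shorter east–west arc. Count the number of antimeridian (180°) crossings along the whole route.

0

Leg 1: -175.5° → -20.7°, shortest Δλ = 154.8° (east) — does not cross 180°.
Leg 2: -20.7° → -132.5°, shortest Δλ = -111.8° (west) — does not cross 180°.
Leg 3: -132.5° → -79.1°, shortest Δλ = 53.4° (east) — does not cross 180°.
Leg 4: -79.1° → +47.8°, shortest Δλ = 126.9° (east) — does not cross 180°.
Leg 5: +47.8° → +163.6°, shortest Δλ = 115.8° (east) — does not cross 180°.
Total crossings: 0.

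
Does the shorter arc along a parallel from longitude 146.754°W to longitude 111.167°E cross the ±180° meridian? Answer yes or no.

Naïve |111.167 − -146.754| = 257.921° > 180°, so the shorter arc goes the other way round — across 180°.
Signed shortest Δλ = ((111.167 − -146.754 + 180) mod 360) − 180 = -102.079°.
Going west by 102.079° from -146.754° passes through 180° before reaching +111.167°.

Yes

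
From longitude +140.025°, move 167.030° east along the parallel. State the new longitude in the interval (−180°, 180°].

-52.945°

Start at +140.025°; shift +167.030° → +307.055°.
+307.055° lies outside (−180°, 180°]; subtract 360° → -52.945°.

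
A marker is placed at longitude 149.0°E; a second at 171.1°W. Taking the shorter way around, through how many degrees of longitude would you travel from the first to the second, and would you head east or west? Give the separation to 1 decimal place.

Raw difference: -171.1 − 149.0 = -320.1°.
Normalise into (−180°, 180°]: -320.1° + 360° = 39.9°.
Positive ⇒ the second point lies to the east; separation 39.9°.

39.9° east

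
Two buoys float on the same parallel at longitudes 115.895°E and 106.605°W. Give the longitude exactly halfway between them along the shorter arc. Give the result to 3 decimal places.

Signed shortest Δλ from +115.895° to -106.605° is +137.500°.
Midpoint longitude = +115.895° + (+137.500°)/2 = +115.895° + 68.750° = +184.645°.
Normalise into (−180°, 180°]: -175.355°.
(The naïve average (+115.895 + -106.605)/2 = 4.645° is on the wrong side of the globe.)

175.355°W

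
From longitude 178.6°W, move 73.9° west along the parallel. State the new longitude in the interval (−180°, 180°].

Start at -178.6°; shift −73.9° → -252.5°.
-252.5° lies outside (−180°, 180°]; add 360° → +107.5°.

107.5°E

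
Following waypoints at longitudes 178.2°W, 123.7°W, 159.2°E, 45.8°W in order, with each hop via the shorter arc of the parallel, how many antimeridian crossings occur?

2

Leg 1: -178.2° → -123.7°, shortest Δλ = 54.5° (east) — does not cross 180°.
Leg 2: -123.7° → +159.2°, shortest Δλ = -77.1° (west) — crosses 180°.
Leg 3: +159.2° → -45.8°, shortest Δλ = 155.0° (east) — crosses 180°.
Total crossings: 2.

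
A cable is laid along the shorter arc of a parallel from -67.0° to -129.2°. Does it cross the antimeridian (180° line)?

No

Signed shortest Δλ = ((-129.2 − -67.0 + 180) mod 360) − 180 = -62.2°.
Going west by 62.2° from -67.0° reaches -129.2° without touching 180°.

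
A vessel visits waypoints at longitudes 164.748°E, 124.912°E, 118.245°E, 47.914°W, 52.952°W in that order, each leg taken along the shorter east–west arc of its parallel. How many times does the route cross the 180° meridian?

Leg 1: +164.748° → +124.912°, shortest Δλ = -39.836° (west) — does not cross 180°.
Leg 2: +124.912° → +118.245°, shortest Δλ = -6.667° (west) — does not cross 180°.
Leg 3: +118.245° → -47.914°, shortest Δλ = -166.159° (west) — does not cross 180°.
Leg 4: -47.914° → -52.952°, shortest Δλ = -5.038° (west) — does not cross 180°.
Total crossings: 0.

0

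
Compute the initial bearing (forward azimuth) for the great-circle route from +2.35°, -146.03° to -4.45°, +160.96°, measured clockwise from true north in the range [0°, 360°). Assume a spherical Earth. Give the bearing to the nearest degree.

Δλ = 160.96 − -146.03 = 306.99°; wrapped into (−180°, 180°]: -53.01°.
θ = atan2( sin Δλ · cos φ₂ , cos φ₁ · sin φ₂ − sin φ₁ · cos φ₂ · cos Δλ )
  = atan2(-0.79633, -0.10212) = -97.308° → normalised to [0°, 360°): 262.692°.

263°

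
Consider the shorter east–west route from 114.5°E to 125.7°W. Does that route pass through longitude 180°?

Yes

Naïve |-125.7 − 114.5| = 240.2° > 180°, so the shorter arc goes the other way round — across 180°.
Signed shortest Δλ = ((-125.7 − 114.5 + 180) mod 360) − 180 = 119.8°.
Going east by 119.8° from +114.5° passes through 180° before reaching -125.7°.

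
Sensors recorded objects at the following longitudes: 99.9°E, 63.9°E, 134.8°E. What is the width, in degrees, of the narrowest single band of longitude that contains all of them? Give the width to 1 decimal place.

70.9°

Sort the longitudes: +63.9°, +99.9°, +134.8°.
Eastward gaps between consecutive values (wrapping around): 36.0°, 34.9°, 289.1°.
Largest gap = 289.1° ⇒ minimal covering band is its complement: 360° − 289.1° = 70.9°.
Band runs from +63.9° eastward to +134.8°.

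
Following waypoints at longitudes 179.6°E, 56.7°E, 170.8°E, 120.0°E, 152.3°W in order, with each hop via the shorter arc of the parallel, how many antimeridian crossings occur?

Leg 1: +179.6° → +56.7°, shortest Δλ = -122.9° (west) — does not cross 180°.
Leg 2: +56.7° → +170.8°, shortest Δλ = 114.1° (east) — does not cross 180°.
Leg 3: +170.8° → +120.0°, shortest Δλ = -50.8° (west) — does not cross 180°.
Leg 4: +120.0° → -152.3°, shortest Δλ = 87.7° (east) — crosses 180°.
Total crossings: 1.

1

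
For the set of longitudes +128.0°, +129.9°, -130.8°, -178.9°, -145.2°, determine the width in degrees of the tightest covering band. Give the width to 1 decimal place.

101.2°

Sort the longitudes: -178.9°, -145.2°, -130.8°, +128.0°, +129.9°.
Eastward gaps between consecutive values (wrapping around): 33.7°, 14.4°, 258.8°, 1.9°, 51.2°.
Largest gap = 258.8° ⇒ minimal covering band is its complement: 360° − 258.8° = 101.2°.
Band runs from +128.0° eastward to -130.8°, crossing the antimeridian.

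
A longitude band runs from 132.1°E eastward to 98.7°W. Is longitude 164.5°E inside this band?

Yes

Band width going east from +132.1° to -98.7°: ((-98.7 − 132.1) mod 360) = 129.2°.
Offset of +164.5° east of the west edge: ((164.5 − 132.1) mod 360) = 32.4°.
32.4° ≤ 129.2° ⇒ inside.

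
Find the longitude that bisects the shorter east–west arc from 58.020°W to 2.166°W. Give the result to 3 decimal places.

30.093°W

Signed shortest Δλ from -58.020° to -2.166° is +55.854°.
Midpoint longitude = -58.020° + (+55.854°)/2 = -58.020° + 27.927° = -30.093°.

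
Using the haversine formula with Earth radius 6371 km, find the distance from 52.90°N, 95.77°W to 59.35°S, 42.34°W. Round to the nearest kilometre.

13365 km

Δλ = -42.34 − -95.77 = 53.43°.
Δφ = -59.35 − 52.90 = -112.25°.
a = sin²(Δφ/2) + cos φ₁ · cos φ₂ · sin²(Δλ/2) = 0.751472.
c = 2·atan2(√a, √(1−a)) = 2.09780 rad → d = 6371·c ≈ 13365.06 km.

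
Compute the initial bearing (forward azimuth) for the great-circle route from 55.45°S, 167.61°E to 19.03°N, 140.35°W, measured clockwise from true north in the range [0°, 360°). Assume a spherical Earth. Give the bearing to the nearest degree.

48°

Δλ = -140.35 − 167.61 = -307.96°; wrapped into (−180°, 180°]: 52.04°.
θ = atan2( sin Δλ · cos φ₂ , cos φ₁ · sin φ₂ − sin φ₁ · cos φ₂ · cos Δλ )
  = atan2(0.74535, 0.66386) = 48.310° → normalised to [0°, 360°): 48.310°.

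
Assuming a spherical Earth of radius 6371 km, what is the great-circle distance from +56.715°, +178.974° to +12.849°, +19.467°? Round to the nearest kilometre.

12051 km

Δλ = 19.467 − 178.974 = -159.507°.
Δφ = 12.849 − 56.715 = -43.866°.
a = sin²(Δφ/2) + cos φ₁ · cos φ₂ · sin²(Δλ/2) = 0.657650.
c = 2·atan2(√a, √(1−a)) = 1.89157 rad → d = 6371·c ≈ 12051.18 km.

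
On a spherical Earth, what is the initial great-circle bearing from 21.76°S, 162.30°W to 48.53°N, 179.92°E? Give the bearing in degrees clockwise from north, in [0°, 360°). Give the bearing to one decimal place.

Δλ = 179.92 − -162.30 = 342.22°; wrapped into (−180°, 180°]: -17.78°.
θ = atan2( sin Δλ · cos φ₂ , cos φ₁ · sin φ₂ − sin φ₁ · cos φ₂ · cos Δλ )
  = atan2(-0.20222, 0.92969) = -12.271° → normalised to [0°, 360°): 347.729°.

347.7°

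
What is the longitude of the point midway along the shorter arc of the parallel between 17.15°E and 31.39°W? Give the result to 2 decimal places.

7.12°W

Signed shortest Δλ from +17.15° to -31.39° is -48.54°.
Midpoint longitude = +17.15° + (-48.54°)/2 = +17.15° − 24.27° = -7.12°.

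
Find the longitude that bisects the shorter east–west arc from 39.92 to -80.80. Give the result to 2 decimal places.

-20.44°

Signed shortest Δλ from +39.92° to -80.80° is -120.72°.
Midpoint longitude = +39.92° + (-120.72°)/2 = +39.92° − 60.36° = -20.44°.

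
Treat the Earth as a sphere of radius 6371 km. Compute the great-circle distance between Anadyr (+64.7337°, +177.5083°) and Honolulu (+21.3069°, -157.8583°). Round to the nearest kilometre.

5156 km

Δλ = -157.8583 − 177.5083 = -335.3666°; wrapped into (−180°, 180°]: 24.6334°.
Δφ = 21.3069 − 64.7337 = -43.4268°.
a = sin²(Δφ/2) + cos φ₁ · cos φ₂ · sin²(Δλ/2) = 0.154968.
c = 2·atan2(√a, √(1−a)) = 0.80922 rad → d = 6371·c ≈ 5155.53 km.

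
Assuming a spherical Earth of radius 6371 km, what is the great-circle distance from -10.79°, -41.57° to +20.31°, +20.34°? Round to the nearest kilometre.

Δλ = 20.34 − -41.57 = 61.91°.
Δφ = 20.31 − -10.79 = 31.10°.
a = sin²(Δφ/2) + cos φ₁ · cos φ₂ · sin²(Δλ/2) = 0.315602.
c = 2·atan2(√a, √(1−a)) = 1.19308 rad → d = 6371·c ≈ 7601.13 km.

7601 km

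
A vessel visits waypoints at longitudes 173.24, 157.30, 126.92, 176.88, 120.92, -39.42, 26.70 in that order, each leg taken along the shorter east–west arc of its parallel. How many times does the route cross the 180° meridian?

0

Leg 1: +173.24° → +157.30°, shortest Δλ = -15.94° (west) — does not cross 180°.
Leg 2: +157.30° → +126.92°, shortest Δλ = -30.38° (west) — does not cross 180°.
Leg 3: +126.92° → +176.88°, shortest Δλ = 49.96° (east) — does not cross 180°.
Leg 4: +176.88° → +120.92°, shortest Δλ = -55.96° (west) — does not cross 180°.
Leg 5: +120.92° → -39.42°, shortest Δλ = -160.34° (west) — does not cross 180°.
Leg 6: -39.42° → +26.70°, shortest Δλ = 66.12° (east) — does not cross 180°.
Total crossings: 0.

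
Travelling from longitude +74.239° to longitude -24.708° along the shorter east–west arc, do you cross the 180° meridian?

No

Signed shortest Δλ = ((-24.708 − 74.239 + 180) mod 360) − 180 = -98.947°.
Going west by 98.947° from +74.239° reaches -24.708° without touching 180°.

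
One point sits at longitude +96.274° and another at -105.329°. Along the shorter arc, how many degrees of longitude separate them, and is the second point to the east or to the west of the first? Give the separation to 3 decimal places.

Raw difference: -105.329 − 96.274 = -201.603°.
Normalise into (−180°, 180°]: -201.603° + 360° = 158.397°.
Positive ⇒ the second point lies to the east; separation 158.397°.

158.397° east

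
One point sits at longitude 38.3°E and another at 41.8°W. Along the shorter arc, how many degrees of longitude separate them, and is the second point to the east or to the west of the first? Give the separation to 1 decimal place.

Raw difference: -41.8 − 38.3 = -80.1°.
Normalise into (−180°, 180°]: -80.1° stays -80.1°.
Negative ⇒ the second point lies to the west; separation 80.1°.

80.1° west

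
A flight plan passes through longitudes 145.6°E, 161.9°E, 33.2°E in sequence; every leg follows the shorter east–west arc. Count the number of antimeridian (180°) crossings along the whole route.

0

Leg 1: +145.6° → +161.9°, shortest Δλ = 16.3° (east) — does not cross 180°.
Leg 2: +161.9° → +33.2°, shortest Δλ = -128.7° (west) — does not cross 180°.
Total crossings: 0.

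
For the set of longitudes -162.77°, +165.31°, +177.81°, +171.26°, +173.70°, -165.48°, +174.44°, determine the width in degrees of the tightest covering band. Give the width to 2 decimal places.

31.92°

Sort the longitudes: -165.48°, -162.77°, +165.31°, +171.26°, +173.70°, +174.44°, +177.81°.
Eastward gaps between consecutive values (wrapping around): 2.71°, 328.08°, 5.95°, 2.44°, 0.74°, 3.37°, 16.71°.
Largest gap = 328.08° ⇒ minimal covering band is its complement: 360° − 328.08° = 31.92°.
Band runs from +165.31° eastward to -162.77°, crossing the antimeridian.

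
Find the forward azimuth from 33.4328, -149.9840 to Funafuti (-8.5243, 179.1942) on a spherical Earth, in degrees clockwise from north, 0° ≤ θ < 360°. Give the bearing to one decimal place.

220.6°

Δλ = 179.1942 − -149.9840 = 329.1782°; wrapped into (−180°, 180°]: -30.8218°.
θ = atan2( sin Δλ · cos φ₂ , cos φ₁ · sin φ₂ − sin φ₁ · cos φ₂ · cos Δλ )
  = atan2(-0.50671, -0.59162) = -139.421° → normalised to [0°, 360°): 220.579°.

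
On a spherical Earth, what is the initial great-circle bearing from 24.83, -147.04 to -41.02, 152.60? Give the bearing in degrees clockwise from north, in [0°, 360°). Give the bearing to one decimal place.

221.1°

Δλ = 152.60 − -147.04 = 299.64°; wrapped into (−180°, 180°]: -60.36°.
θ = atan2( sin Δλ · cos φ₂ , cos φ₁ · sin φ₂ − sin φ₁ · cos φ₂ · cos Δλ )
  = atan2(-0.65576, -0.75234) = -138.924° → normalised to [0°, 360°): 221.076°.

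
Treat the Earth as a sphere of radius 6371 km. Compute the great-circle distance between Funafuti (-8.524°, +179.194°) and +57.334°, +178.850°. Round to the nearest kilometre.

7323 km

Δλ = 178.850 − 179.194 = -0.344°.
Δφ = 57.334 − -8.524 = 65.858°.
a = sin²(Δφ/2) + cos φ₁ · cos φ₂ · sin²(Δλ/2) = 0.295505.
c = 2·atan2(√a, √(1−a)) = 1.14945 rad → d = 6371·c ≈ 7323.14 km.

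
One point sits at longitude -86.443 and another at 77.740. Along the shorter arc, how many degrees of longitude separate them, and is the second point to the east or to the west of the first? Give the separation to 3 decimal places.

Raw difference: 77.740 − -86.443 = 164.183°.
Normalise into (−180°, 180°]: 164.183° stays 164.183°.
Positive ⇒ the second point lies to the east; separation 164.183°.

164.183° east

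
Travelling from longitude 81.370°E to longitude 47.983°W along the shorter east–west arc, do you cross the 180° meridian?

No

Signed shortest Δλ = ((-47.983 − 81.370 + 180) mod 360) − 180 = -129.353°.
Going west by 129.353° from +81.370° reaches -47.983° without touching 180°.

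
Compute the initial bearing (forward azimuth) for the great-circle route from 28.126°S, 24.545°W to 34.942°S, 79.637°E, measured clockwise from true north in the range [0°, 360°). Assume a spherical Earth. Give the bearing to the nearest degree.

127°

Δλ = 79.637 − -24.545 = 104.182°.
θ = atan2( sin Δλ · cos φ₂ , cos φ₁ · sin φ₂ − sin φ₁ · cos φ₂ · cos Δλ )
  = atan2(0.79475, -0.59979) = 127.042° → normalised to [0°, 360°): 127.042°.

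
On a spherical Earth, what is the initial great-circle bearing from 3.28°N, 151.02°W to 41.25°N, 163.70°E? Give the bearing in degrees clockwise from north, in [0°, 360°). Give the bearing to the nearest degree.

320°

Δλ = 163.70 − -151.02 = 314.72°; wrapped into (−180°, 180°]: -45.28°.
θ = atan2( sin Δλ · cos φ₂ , cos φ₁ · sin φ₂ − sin φ₁ · cos φ₂ · cos Δλ )
  = atan2(-0.53422, 0.62800) = -40.387° → normalised to [0°, 360°): 319.613°.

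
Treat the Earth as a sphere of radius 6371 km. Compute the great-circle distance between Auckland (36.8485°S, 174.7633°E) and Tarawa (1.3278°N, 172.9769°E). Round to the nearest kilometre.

Δλ = 172.9769 − 174.7633 = -1.7864°.
Δφ = 1.3278 − -36.8485 = 38.1763°.
a = sin²(Δφ/2) + cos φ₁ · cos φ₂ · sin²(Δλ/2) = 0.107138.
c = 2·atan2(√a, √(1−a)) = 0.66693 rad → d = 6371·c ≈ 4249.02 km.

4249 km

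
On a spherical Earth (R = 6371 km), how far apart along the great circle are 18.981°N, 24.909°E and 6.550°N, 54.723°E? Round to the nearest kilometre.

3508 km

Δλ = 54.723 − 24.909 = 29.814°.
Δφ = 6.550 − 18.981 = -12.431°.
a = sin²(Δφ/2) + cos φ₁ · cos φ₂ · sin²(Δλ/2) = 0.073893.
c = 2·atan2(√a, √(1−a)) = 0.55059 rad → d = 6371·c ≈ 3507.84 km.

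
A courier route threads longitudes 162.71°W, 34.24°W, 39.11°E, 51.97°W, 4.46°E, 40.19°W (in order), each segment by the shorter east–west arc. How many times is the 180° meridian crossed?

0

Leg 1: -162.71° → -34.24°, shortest Δλ = 128.47° (east) — does not cross 180°.
Leg 2: -34.24° → +39.11°, shortest Δλ = 73.35° (east) — does not cross 180°.
Leg 3: +39.11° → -51.97°, shortest Δλ = -91.08° (west) — does not cross 180°.
Leg 4: -51.97° → +4.46°, shortest Δλ = 56.43° (east) — does not cross 180°.
Leg 5: +4.46° → -40.19°, shortest Δλ = -44.65° (west) — does not cross 180°.
Total crossings: 0.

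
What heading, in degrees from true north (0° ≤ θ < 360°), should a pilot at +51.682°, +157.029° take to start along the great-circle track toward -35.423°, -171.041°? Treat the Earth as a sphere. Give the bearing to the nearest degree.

154°

Δλ = -171.041 − 157.029 = -328.070°; wrapped into (−180°, 180°]: 31.930°.
θ = atan2( sin Δλ · cos φ₂ , cos φ₁ · sin φ₂ − sin φ₁ · cos φ₂ · cos Δλ )
  = atan2(0.43098, -0.90199) = 154.461° → normalised to [0°, 360°): 154.461°.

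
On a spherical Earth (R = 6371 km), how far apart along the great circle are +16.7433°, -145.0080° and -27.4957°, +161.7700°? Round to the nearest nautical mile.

Δλ = 161.7700 − -145.0080 = 306.7780°; wrapped into (−180°, 180°]: -53.2220°.
Δφ = -27.4957 − 16.7433 = -44.2390°.
a = sin²(Δφ/2) + cos φ₁ · cos φ₂ · sin²(Δλ/2) = 0.312215.
c = 2·atan2(√a, √(1−a)) = 1.18579 rad → d = 6371·c ≈ 7554.64 km ≈ 4079.18 nmi.

4079 nmi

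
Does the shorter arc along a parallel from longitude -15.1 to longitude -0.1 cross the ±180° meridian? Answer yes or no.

No

Signed shortest Δλ = ((-0.1 − -15.1 + 180) mod 360) − 180 = 15.0°.
Going east by 15.0° from -15.1° reaches -0.1° without touching 180°.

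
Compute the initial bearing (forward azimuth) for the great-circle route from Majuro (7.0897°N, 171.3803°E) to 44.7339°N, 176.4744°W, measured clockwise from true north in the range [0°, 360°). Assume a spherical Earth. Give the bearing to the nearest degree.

14°

Δλ = -176.4744 − 171.3803 = -347.8547°; wrapped into (−180°, 180°]: 12.1453°.
θ = atan2( sin Δλ · cos φ₂ , cos φ₁ · sin φ₂ − sin φ₁ · cos φ₂ · cos Δλ )
  = atan2(0.14946, 0.61272) = 13.708° → normalised to [0°, 360°): 13.708°.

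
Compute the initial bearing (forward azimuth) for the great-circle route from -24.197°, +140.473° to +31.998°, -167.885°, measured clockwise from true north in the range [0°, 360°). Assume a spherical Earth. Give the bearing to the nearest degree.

Δλ = -167.885 − 140.473 = -308.358°; wrapped into (−180°, 180°]: 51.642°.
θ = atan2( sin Δλ · cos φ₂ , cos φ₁ · sin φ₂ − sin φ₁ · cos φ₂ · cos Δλ )
  = atan2(0.66501, 0.69905) = 43.571° → normalised to [0°, 360°): 43.571°.

44°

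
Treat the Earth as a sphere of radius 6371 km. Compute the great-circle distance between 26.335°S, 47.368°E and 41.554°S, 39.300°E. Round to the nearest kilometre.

Δλ = 39.300 − 47.368 = -8.068°.
Δφ = -41.554 − -26.335 = -15.219°.
a = sin²(Δφ/2) + cos φ₁ · cos φ₂ · sin²(Δλ/2) = 0.020854.
c = 2·atan2(√a, √(1−a)) = 0.28983 rad → d = 6371·c ≈ 1846.53 km.

1847 km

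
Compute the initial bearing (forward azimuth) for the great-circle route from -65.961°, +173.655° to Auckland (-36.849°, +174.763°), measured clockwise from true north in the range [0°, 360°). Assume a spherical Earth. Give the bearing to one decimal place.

1.8°

Δλ = 174.763 − 173.655 = 1.108°.
θ = atan2( sin Δλ · cos φ₂ , cos φ₁ · sin φ₂ − sin φ₁ · cos φ₂ · cos Δλ )
  = atan2(0.01547, 0.48638) = 1.822° → normalised to [0°, 360°): 1.822°.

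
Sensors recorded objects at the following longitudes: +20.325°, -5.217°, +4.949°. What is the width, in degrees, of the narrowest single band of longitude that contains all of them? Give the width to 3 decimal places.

25.542°

Sort the longitudes: -5.217°, +4.949°, +20.325°.
Eastward gaps between consecutive values (wrapping around): 10.166°, 15.376°, 334.458°.
Largest gap = 334.458° ⇒ minimal covering band is its complement: 360° − 334.458° = 25.542°.
Band runs from -5.217° eastward to +20.325°.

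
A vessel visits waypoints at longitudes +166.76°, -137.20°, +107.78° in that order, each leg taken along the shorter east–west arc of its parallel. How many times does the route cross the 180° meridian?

2

Leg 1: +166.76° → -137.20°, shortest Δλ = 56.04° (east) — crosses 180°.
Leg 2: -137.20° → +107.78°, shortest Δλ = -115.02° (west) — crosses 180°.
Total crossings: 2.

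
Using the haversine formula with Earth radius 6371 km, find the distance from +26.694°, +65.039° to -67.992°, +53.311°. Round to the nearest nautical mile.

5709 nmi

Δλ = 53.311 − 65.039 = -11.728°.
Δφ = -67.992 − 26.694 = -94.686°.
a = sin²(Δφ/2) + cos φ₁ · cos φ₂ · sin²(Δλ/2) = 0.544342.
c = 2·atan2(√a, √(1−a)) = 1.65960 rad → d = 6371·c ≈ 10573.29 km ≈ 5709.12 nmi.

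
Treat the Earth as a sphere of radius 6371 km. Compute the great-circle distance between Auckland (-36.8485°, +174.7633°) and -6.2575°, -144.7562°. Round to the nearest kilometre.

5326 km

Δλ = -144.7562 − 174.7633 = -319.5195°; wrapped into (−180°, 180°]: 40.4805°.
Δφ = -6.2575 − -36.8485 = 30.5910°.
a = sin²(Δφ/2) + cos φ₁ · cos φ₂ · sin²(Δλ/2) = 0.164794.
c = 2·atan2(√a, √(1−a)) = 0.83603 rad → d = 6371·c ≈ 5326.37 km.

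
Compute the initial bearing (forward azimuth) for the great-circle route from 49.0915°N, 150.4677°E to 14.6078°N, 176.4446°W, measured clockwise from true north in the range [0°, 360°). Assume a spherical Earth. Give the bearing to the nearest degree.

130°

Δλ = -176.4446 − 150.4677 = -326.9123°; wrapped into (−180°, 180°]: 33.0877°.
θ = atan2( sin Δλ · cos φ₂ , cos φ₁ · sin φ₂ − sin φ₁ · cos φ₂ · cos Δλ )
  = atan2(0.52828, -0.44758) = 130.273° → normalised to [0°, 360°): 130.273°.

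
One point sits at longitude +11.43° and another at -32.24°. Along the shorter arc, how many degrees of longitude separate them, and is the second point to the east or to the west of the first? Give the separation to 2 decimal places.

Raw difference: -32.24 − 11.43 = -43.67°.
Normalise into (−180°, 180°]: -43.67° stays -43.67°.
Negative ⇒ the second point lies to the west; separation 43.67°.

43.67° west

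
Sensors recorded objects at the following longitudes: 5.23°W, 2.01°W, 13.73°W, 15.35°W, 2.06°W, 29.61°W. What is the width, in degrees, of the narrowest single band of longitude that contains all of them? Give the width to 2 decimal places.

27.60°

Sort the longitudes: -29.61°, -15.35°, -13.73°, -5.23°, -2.06°, -2.01°.
Eastward gaps between consecutive values (wrapping around): 14.26°, 1.62°, 8.50°, 3.17°, 0.05°, 332.40°.
Largest gap = 332.40° ⇒ minimal covering band is its complement: 360° − 332.40° = 27.60°.
Band runs from -29.61° eastward to -2.01°.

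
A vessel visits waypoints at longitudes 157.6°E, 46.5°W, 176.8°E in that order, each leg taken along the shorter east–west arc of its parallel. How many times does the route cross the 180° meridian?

Leg 1: +157.6° → -46.5°, shortest Δλ = 155.9° (east) — crosses 180°.
Leg 2: -46.5° → +176.8°, shortest Δλ = -136.7° (west) — crosses 180°.
Total crossings: 2.

2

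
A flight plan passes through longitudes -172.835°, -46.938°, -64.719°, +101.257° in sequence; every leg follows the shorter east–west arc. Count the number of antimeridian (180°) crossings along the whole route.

0

Leg 1: -172.835° → -46.938°, shortest Δλ = 125.897° (east) — does not cross 180°.
Leg 2: -46.938° → -64.719°, shortest Δλ = -17.781° (west) — does not cross 180°.
Leg 3: -64.719° → +101.257°, shortest Δλ = 165.976° (east) — does not cross 180°.
Total crossings: 0.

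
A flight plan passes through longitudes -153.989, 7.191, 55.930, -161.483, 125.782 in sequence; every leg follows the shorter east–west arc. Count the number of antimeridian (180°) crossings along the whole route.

2

Leg 1: -153.989° → +7.191°, shortest Δλ = 161.18° (east) — does not cross 180°.
Leg 2: +7.191° → +55.930°, shortest Δλ = 48.739° (east) — does not cross 180°.
Leg 3: +55.930° → -161.483°, shortest Δλ = 142.587° (east) — crosses 180°.
Leg 4: -161.483° → +125.782°, shortest Δλ = -72.735° (west) — crosses 180°.
Total crossings: 2.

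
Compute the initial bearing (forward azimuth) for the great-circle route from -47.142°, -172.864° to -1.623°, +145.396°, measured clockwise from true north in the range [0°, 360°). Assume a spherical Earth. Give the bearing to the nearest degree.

308°

Δλ = 145.396 − -172.864 = 318.260°; wrapped into (−180°, 180°]: -41.740°.
θ = atan2( sin Δλ · cos φ₂ , cos φ₁ · sin φ₂ − sin φ₁ · cos φ₂ · cos Δλ )
  = atan2(-0.66548, 0.52749) = -51.598° → normalised to [0°, 360°): 308.402°.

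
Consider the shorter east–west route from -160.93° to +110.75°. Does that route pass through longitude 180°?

Naïve |110.75 − -160.93| = 271.68° > 180°, so the shorter arc goes the other way round — across 180°.
Signed shortest Δλ = ((110.75 − -160.93 + 180) mod 360) − 180 = -88.32°.
Going west by 88.32° from -160.93° passes through 180° before reaching +110.75°.

Yes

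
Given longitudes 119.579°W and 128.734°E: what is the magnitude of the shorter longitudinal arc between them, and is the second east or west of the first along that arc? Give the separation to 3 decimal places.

111.687° west

Raw difference: 128.734 − -119.579 = 248.313°.
Normalise into (−180°, 180°]: 248.313° − 360° = -111.687°.
Negative ⇒ the second point lies to the west; separation 111.687°.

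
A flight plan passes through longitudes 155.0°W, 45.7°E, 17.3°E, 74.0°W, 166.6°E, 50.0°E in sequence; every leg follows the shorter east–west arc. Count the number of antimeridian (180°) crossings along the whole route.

2

Leg 1: -155.0° → +45.7°, shortest Δλ = -159.3° (west) — crosses 180°.
Leg 2: +45.7° → +17.3°, shortest Δλ = -28.4° (west) — does not cross 180°.
Leg 3: +17.3° → -74.0°, shortest Δλ = -91.3° (west) — does not cross 180°.
Leg 4: -74.0° → +166.6°, shortest Δλ = -119.4° (west) — crosses 180°.
Leg 5: +166.6° → +50.0°, shortest Δλ = -116.6° (west) — does not cross 180°.
Total crossings: 2.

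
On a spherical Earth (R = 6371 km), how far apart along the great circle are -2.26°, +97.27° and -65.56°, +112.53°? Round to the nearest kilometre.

Δλ = 112.53 − 97.27 = 15.26°.
Δφ = -65.56 − -2.26 = -63.30°.
a = sin²(Δφ/2) + cos φ₁ · cos φ₂ · sin²(Δλ/2) = 0.282629.
c = 2·atan2(√a, √(1−a)) = 1.12104 rad → d = 6371·c ≈ 7142.17 km.

7142 km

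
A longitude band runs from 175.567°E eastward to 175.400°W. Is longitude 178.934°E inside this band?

Band width going east from +175.567° to -175.400°: ((-175.400 − 175.567) mod 360) = 9.033°.
Offset of +178.934° east of the west edge: ((178.934 − 175.567) mod 360) = 3.367°.
3.367° ≤ 9.033° ⇒ inside.

Yes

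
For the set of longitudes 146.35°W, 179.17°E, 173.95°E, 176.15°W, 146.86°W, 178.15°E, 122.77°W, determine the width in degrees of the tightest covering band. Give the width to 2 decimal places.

63.28°

Sort the longitudes: -176.15°, -146.86°, -146.35°, -122.77°, +173.95°, +178.15°, +179.17°.
Eastward gaps between consecutive values (wrapping around): 29.29°, 0.51°, 23.58°, 296.72°, 4.20°, 1.02°, 4.68°.
Largest gap = 296.72° ⇒ minimal covering band is its complement: 360° − 296.72° = 63.28°.
Band runs from +173.95° eastward to -122.77°, crossing the antimeridian.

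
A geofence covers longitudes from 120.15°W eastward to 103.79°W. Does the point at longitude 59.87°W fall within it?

Band width going east from -120.15° to -103.79°: ((-103.79 − -120.15) mod 360) = 16.36°.
Offset of -59.87° east of the west edge: ((-59.87 − -120.15) mod 360) = 60.28°.
60.28° > 16.36° ⇒ outside.

No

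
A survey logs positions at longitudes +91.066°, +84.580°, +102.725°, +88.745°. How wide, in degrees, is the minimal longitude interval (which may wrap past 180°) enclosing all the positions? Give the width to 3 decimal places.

Sort the longitudes: +84.580°, +88.745°, +91.066°, +102.725°.
Eastward gaps between consecutive values (wrapping around): 4.165°, 2.321°, 11.659°, 341.855°.
Largest gap = 341.855° ⇒ minimal covering band is its complement: 360° − 341.855° = 18.145°.
Band runs from +84.580° eastward to +102.725°.

18.145°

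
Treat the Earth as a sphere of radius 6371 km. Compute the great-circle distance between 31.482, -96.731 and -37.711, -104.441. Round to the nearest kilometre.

Δλ = -104.441 − -96.731 = -7.710°.
Δφ = -37.711 − 31.482 = -69.193°.
a = sin²(Δφ/2) + cos φ₁ · cos φ₂ · sin²(Δλ/2) = 0.325439.
c = 2·atan2(√a, √(1−a)) = 1.21416 rad → d = 6371·c ≈ 7735.43 km.

7735 km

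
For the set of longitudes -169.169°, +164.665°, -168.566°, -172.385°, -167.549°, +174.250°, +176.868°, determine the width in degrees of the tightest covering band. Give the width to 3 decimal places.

Sort the longitudes: -172.385°, -169.169°, -168.566°, -167.549°, +164.665°, +174.250°, +176.868°.
Eastward gaps between consecutive values (wrapping around): 3.216°, 0.603°, 1.017°, 332.214°, 9.585°, 2.618°, 10.747°.
Largest gap = 332.214° ⇒ minimal covering band is its complement: 360° − 332.214° = 27.786°.
Band runs from +164.665° eastward to -167.549°, crossing the antimeridian.

27.786°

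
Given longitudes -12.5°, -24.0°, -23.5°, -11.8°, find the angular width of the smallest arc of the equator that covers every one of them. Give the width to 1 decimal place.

12.2°

Sort the longitudes: -24.0°, -23.5°, -12.5°, -11.8°.
Eastward gaps between consecutive values (wrapping around): 0.5°, 11.0°, 0.7°, 347.8°.
Largest gap = 347.8° ⇒ minimal covering band is its complement: 360° − 347.8° = 12.2°.
Band runs from -24.0° eastward to -11.8°.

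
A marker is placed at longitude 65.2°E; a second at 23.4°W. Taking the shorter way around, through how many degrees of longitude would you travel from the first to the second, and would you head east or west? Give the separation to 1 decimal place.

Raw difference: -23.4 − 65.2 = -88.6°.
Normalise into (−180°, 180°]: -88.6° stays -88.6°.
Negative ⇒ the second point lies to the west; separation 88.6°.

88.6° west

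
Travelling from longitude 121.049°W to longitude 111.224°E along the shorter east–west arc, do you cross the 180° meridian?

Naïve |111.224 − -121.049| = 232.273° > 180°, so the shorter arc goes the other way round — across 180°.
Signed shortest Δλ = ((111.224 − -121.049 + 180) mod 360) − 180 = -127.727°.
Going west by 127.727° from -121.049° passes through 180° before reaching +111.224°.

Yes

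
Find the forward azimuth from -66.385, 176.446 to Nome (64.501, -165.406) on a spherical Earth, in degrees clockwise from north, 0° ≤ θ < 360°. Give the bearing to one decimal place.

Δλ = -165.406 − 176.446 = -341.852°; wrapped into (−180°, 180°]: 18.148°.
θ = atan2( sin Δλ · cos φ₂ , cos φ₁ · sin φ₂ − sin φ₁ · cos φ₂ · cos Δλ )
  = atan2(0.13409, 0.73639) = 10.320° → normalised to [0°, 360°): 10.320°.

10.3°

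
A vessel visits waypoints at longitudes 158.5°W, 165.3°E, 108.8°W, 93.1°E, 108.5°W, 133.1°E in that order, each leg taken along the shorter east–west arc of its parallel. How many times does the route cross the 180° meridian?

Leg 1: -158.5° → +165.3°, shortest Δλ = -36.2° (west) — crosses 180°.
Leg 2: +165.3° → -108.8°, shortest Δλ = 85.9° (east) — crosses 180°.
Leg 3: -108.8° → +93.1°, shortest Δλ = -158.1° (west) — crosses 180°.
Leg 4: +93.1° → -108.5°, shortest Δλ = 158.4° (east) — crosses 180°.
Leg 5: -108.5° → +133.1°, shortest Δλ = -118.4° (west) — crosses 180°.
Total crossings: 5.

5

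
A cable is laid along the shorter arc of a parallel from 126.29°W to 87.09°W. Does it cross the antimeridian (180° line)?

Signed shortest Δλ = ((-87.09 − -126.29 + 180) mod 360) − 180 = 39.2°.
Going east by 39.2° from -126.29° reaches -87.09° without touching 180°.

No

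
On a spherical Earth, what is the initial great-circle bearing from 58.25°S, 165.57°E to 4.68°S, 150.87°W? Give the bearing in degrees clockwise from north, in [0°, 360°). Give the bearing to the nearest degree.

50°

Δλ = -150.87 − 165.57 = -316.44°; wrapped into (−180°, 180°]: 43.56°.
θ = atan2( sin Δλ · cos φ₂ , cos φ₁ · sin φ₂ − sin φ₁ · cos φ₂ · cos Δλ )
  = atan2(0.68682, 0.57122) = 50.250° → normalised to [0°, 360°): 50.250°.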